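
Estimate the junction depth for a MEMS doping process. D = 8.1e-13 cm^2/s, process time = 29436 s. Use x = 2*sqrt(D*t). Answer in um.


Step 1: Compute D*t = 8.1e-13 * 29436 = 2.384316e-08 cm^2
Step 2: sqrt(D*t) = 1.54412e-04 cm
Step 3: x = 2 * 1.54412e-04 cm = 3.08824e-04 cm
Step 4: Convert to um (1 cm = 1e4 um): x = 3.088 um


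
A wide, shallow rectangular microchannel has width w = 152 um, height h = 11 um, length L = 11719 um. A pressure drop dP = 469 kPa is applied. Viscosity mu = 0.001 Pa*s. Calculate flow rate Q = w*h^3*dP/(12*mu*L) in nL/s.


Step 1: Convert all dimensions to SI (meters).
w = 152e-6 m, h = 11e-6 m, L = 11719e-6 m, dP = 469e3 Pa
Step 2: Q = w * h^3 * dP / (12 * mu * L)
Q = 152e-6 * (11e-6)^3 * 469e3 / (12 * 0.001 * 11719e-6) = 6.7471861e-10 m^3/s
Step 3: Convert Q from m^3/s to nL/s (1 m^3 = 1e12 nL, so multiply by 1e12).
Q = 674.719 nL/s


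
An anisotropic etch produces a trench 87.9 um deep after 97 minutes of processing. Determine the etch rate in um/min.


Step 1: Etch rate = depth / time
Step 2: rate = 87.9 / 97
rate = 0.906 um/min


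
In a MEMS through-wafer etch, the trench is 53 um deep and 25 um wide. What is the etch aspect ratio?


Step 1: AR = depth / width
Step 2: AR = 53 / 25
AR = 2.1


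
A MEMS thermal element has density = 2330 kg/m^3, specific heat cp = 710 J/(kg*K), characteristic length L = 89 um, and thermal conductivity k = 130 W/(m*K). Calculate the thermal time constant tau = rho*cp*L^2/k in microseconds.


Step 1: Convert L to m: L = 89e-6 m
Step 2: L^2 = (89e-6)^2 = 7.921e-09 m^2
Step 3: tau = 2330 * 710 * 7.921e-09 / 130 = 1.0079777e-04 s
Step 4: Convert to microseconds (multiply by 1e6).
tau = 100.798 us


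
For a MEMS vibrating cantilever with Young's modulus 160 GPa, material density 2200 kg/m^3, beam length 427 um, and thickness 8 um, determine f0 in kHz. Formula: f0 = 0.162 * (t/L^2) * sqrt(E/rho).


Step 1: Convert units to SI.
t_SI = 8e-6 m, L_SI = 427e-6 m
Step 2: Calculate sqrt(E/rho).
sqrt(160e9 / 2200) = 8528.03 m/s
Step 3: Compute f0.
f0 = 0.162 * 8e-6 / (427e-6)^2 * 8528.03 = 60617.5 Hz = 60.62 kHz


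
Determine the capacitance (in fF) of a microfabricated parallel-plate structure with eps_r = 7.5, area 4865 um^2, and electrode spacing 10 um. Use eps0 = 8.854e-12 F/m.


Step 1: Convert area to m^2: A = 4865e-12 m^2
Step 2: Convert gap to m: d = 10e-6 m
Step 3: C = eps0 * eps_r * A / d
C = 8.854e-12 * 7.5 * 4865e-12 / 10e-6
Step 4: Convert to fF (multiply by 1e15).
C = 32.31 fF


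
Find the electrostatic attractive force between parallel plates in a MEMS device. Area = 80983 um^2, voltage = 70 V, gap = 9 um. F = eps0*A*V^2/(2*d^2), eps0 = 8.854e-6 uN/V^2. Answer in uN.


Step 1: Identify parameters.
eps0 = 8.854e-6 uN/V^2, A = 80983 um^2, V = 70 V, d = 9 um
Step 2: Compute V^2 = 70^2 = 4900
Step 3: Compute d^2 = 9^2 = 81
Step 4: F = 0.5 * 8.854e-6 * 80983 * 4900 / 81
F = 21.688 uN


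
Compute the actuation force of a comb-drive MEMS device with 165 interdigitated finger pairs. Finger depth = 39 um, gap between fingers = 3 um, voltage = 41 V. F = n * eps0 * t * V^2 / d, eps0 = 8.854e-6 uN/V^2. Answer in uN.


Step 1: Parameters: n=165, eps0=8.854e-6 uN/V^2, t=39 um, V=41 V, d=3 um
Step 2: V^2 = 1681
Step 3: F = 165 * 8.854e-6 * 39 * 1681 / 3
F = 31.925 uN


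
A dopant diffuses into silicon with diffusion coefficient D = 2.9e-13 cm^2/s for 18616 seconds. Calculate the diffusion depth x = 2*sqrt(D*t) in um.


Step 1: Compute D*t = 2.9e-13 * 18616 = 5.39864e-09 cm^2
Step 2: sqrt(D*t) = 7.3475e-05 cm
Step 3: x = 2 * 7.3475e-05 cm = 1.4695e-04 cm
Step 4: Convert to um (1 cm = 1e4 um): x = 1.47 um


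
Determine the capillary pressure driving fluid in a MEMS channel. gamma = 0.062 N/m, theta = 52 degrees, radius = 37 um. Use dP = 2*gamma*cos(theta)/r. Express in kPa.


Step 1: cos(52 deg) = 0.6157
Step 2: Convert r to m: r = 37e-6 m
Step 3: dP = 2 * 0.062 * 0.6157 / 37e-6 = 2063.4 Pa
Step 4: Convert Pa to kPa (divide by 1000).
dP = 2.06 kPa


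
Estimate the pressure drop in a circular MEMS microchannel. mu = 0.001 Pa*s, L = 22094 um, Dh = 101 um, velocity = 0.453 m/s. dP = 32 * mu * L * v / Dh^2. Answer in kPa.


Step 1: Convert to SI: L = 22094e-6 m, Dh = 101e-6 m
Step 2: dP = 32 * 0.001 * 22094e-6 * 0.453 / (101e-6)^2
Step 3: dP = 31396.39 Pa
Step 4: Convert to kPa: dP = 31.4 kPa


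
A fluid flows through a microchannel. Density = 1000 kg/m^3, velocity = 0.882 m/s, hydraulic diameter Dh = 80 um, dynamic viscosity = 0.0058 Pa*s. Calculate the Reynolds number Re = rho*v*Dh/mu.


Step 1: Convert Dh to meters: Dh = 80e-6 m
Step 2: Re = rho * v * Dh / mu
Re = 1000 * 0.882 * 80e-6 / 0.0058
Re = 12.166


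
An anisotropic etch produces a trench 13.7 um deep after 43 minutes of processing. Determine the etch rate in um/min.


Step 1: Etch rate = depth / time
Step 2: rate = 13.7 / 43
rate = 0.319 um/min


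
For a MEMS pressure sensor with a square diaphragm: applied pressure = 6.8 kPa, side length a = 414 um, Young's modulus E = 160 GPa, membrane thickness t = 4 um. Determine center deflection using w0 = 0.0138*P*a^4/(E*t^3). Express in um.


Step 1: Convert pressure to compatible units (E is in GPa, so P in GPa).
P = 6.8 kPa = 6.8e-6 GPa
Step 2: Compute numerator: 0.0138 * P * a^4.
a^4 = 414^4 = 29376588816
numerator = 0.0138 * 6.8e-6 * 29376588816 = 2.7567e+03
Step 3: Compute denominator: E * t^3 = 160 * 4^3 = 10240
Step 4: w0 = numerator / denominator = 2.7567e+03 / 10240 = 0.2692 um


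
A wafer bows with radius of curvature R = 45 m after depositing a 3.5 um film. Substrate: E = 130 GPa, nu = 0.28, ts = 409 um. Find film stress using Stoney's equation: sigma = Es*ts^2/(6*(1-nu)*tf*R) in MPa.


Step 1: Compute numerator: Es * ts^2 = 130 * 409^2 = 21746530 (GPa*um^2)
Step 2: Compute denominator (R in um): 6*(1-nu)*tf*R = 6*0.72*3.5*45e6 = 680400000.0 (um^2)
Step 3: sigma (GPa) = 21746530 / 680400000.0 = 3.1961e-02 GPa
Step 4: Convert to MPa (x1000): sigma = 32.0 MPa


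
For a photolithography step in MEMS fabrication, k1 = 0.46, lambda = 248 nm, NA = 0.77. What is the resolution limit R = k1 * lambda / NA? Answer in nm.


Step 1: Identify values: k1 = 0.46, lambda = 248 nm, NA = 0.77
Step 2: R = k1 * lambda / NA
R = 0.46 * 248 / 0.77
R = 148.2 nm


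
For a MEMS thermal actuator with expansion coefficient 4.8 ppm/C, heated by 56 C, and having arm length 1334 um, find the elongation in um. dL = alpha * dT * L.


Step 1: Convert CTE: alpha = 4.8 ppm/C = 4.8e-6 /C
Step 2: dL = 4.8e-6 * 56 * 1334
dL = 0.3586 um


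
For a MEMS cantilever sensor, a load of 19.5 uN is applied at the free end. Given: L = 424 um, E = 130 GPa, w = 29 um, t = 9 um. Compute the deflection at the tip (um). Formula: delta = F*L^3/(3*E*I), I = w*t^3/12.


Step 1: Calculate the second moment of area.
I = w * t^3 / 12 = 29 * 9^3 / 12 = 1761.75 um^4
Step 2: Convert E to consistent units (1 GPa = 1000 uN/um^2).
E = 130 GPa = 130000 uN/um^2
Step 3: Calculate tip deflection.
delta = F * L^3 / (3 * E * I)
delta = 19.5 * 424^3 / (3 * 130000 * 1761.75)
delta = 2.1633 um


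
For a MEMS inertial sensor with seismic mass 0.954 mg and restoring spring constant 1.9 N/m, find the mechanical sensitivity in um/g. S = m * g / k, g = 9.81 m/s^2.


Step 1: Convert mass: m = 0.954 mg = 9.54e-07 kg
Step 2: S = m * g / k = 9.54e-07 * 9.81 / 1.9
Step 3: S = 4.93e-06 m/g
Step 4: Convert to um/g: S = 4.926 um/g


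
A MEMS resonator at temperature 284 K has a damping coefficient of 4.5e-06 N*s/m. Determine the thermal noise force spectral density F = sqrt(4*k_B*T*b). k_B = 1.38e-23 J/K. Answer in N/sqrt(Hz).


Step 1: Compute 4 * k_B * T * b
= 4 * 1.38e-23 * 284 * 4.5e-06
= 7.0546e-26 N^2/Hz
Step 2: F_noise = sqrt(7.0546e-26)
F_noise = 2.66e-13 N/sqrt(Hz)


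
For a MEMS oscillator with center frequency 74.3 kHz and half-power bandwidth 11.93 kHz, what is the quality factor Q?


Step 1: Q = f0 / bandwidth
Step 2: Q = 74.3 / 11.93
Q = 6.2


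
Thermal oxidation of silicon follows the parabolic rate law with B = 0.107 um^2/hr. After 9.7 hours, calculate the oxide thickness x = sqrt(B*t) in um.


Step 1: Compute B*t = 0.107 * 9.7 = 1.0379
Step 2: x = sqrt(1.0379)
x = 1.019 um


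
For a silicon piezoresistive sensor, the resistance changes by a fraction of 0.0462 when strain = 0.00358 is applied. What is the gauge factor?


Step 1: Identify values.
dR/R = 0.0462, strain = 0.00358
Step 2: GF = (dR/R) / strain = 0.0462 / 0.00358
GF = 12.9


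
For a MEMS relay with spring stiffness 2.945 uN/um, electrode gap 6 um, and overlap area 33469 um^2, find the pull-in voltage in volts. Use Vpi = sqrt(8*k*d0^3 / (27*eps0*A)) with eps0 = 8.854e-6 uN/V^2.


Step 1: Compute numerator: 8 * k * d0^3 = 8 * 2.945 * 6^3 = 5088.96
Step 2: Compute denominator: 27 * eps0 * A = 27 * 8.854e-6 * 33469 = 8.001032
Step 3: Vpi = sqrt(5088.96 / 8.001032)
Vpi = 25.22 V


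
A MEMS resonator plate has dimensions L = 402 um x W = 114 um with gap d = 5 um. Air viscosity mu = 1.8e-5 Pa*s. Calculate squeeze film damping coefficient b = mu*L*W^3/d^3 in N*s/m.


Step 1: Convert to SI.
L = 402e-6 m, W = 114e-6 m, d = 5e-6 m
Step 2: W^3 = (114e-6)^3 = 1.48e-12 m^3
Step 3: d^3 = (5e-6)^3 = 1.25e-16 m^3
Step 4: b = 1.8e-5 * 402e-6 * 1.48e-12 / 1.25e-16
b = 8.58e-05 N*s/m


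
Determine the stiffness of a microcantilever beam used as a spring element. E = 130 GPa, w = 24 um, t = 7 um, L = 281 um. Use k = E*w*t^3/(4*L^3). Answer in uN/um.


Step 1: Convert E to consistent units (1 GPa = 1000 uN/um^2).
E = 130 GPa = 130000 uN/um^2
Step 2: Compute t^3 = 7^3 = 343
Step 3: Compute L^3 = 281^3 = 22188041
Step 4: k = 130000 * 24 * 343 / (4 * 22188041)
k = 12.0578 uN/um


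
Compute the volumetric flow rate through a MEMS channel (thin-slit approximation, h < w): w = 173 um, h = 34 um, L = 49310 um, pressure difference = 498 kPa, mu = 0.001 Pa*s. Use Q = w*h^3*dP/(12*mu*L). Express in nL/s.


Step 1: Convert all dimensions to SI (meters).
w = 173e-6 m, h = 34e-6 m, L = 49310e-6 m, dP = 498e3 Pa
Step 2: Q = w * h^3 * dP / (12 * mu * L)
Q = 173e-6 * (34e-6)^3 * 498e3 / (12 * 0.001 * 49310e-6) = 5.72263371e-09 m^3/s
Step 3: Convert Q from m^3/s to nL/s (1 m^3 = 1e12 nL, so multiply by 1e12).
Q = 5722.634 nL/s


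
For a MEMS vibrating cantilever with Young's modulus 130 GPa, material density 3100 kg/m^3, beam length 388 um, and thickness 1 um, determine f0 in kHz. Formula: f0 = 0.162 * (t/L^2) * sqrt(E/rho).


Step 1: Convert units to SI.
t_SI = 1e-6 m, L_SI = 388e-6 m
Step 2: Calculate sqrt(E/rho).
sqrt(130e9 / 3100) = 6475.76 m/s
Step 3: Compute f0.
f0 = 0.162 * 1e-6 / (388e-6)^2 * 6475.76 = 6968.5 Hz = 6.97 kHz


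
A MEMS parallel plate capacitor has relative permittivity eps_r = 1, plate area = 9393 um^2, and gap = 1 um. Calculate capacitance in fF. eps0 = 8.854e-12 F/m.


Step 1: Convert area to m^2: A = 9393e-12 m^2
Step 2: Convert gap to m: d = 1e-6 m
Step 3: C = eps0 * eps_r * A / d
C = 8.854e-12 * 1 * 9393e-12 / 1e-6
Step 4: Convert to fF (multiply by 1e15).
C = 83.17 fF


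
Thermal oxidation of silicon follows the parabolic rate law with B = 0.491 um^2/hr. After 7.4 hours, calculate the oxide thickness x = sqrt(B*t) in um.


Step 1: Compute B*t = 0.491 * 7.4 = 3.6334
Step 2: x = sqrt(3.6334)
x = 1.906 um


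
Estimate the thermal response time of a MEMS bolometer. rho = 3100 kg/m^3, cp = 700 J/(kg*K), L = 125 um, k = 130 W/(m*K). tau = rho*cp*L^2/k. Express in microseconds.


Step 1: Convert L to m: L = 125e-6 m
Step 2: L^2 = (125e-6)^2 = 1.5625e-08 m^2
Step 3: tau = 3100 * 700 * 1.5625e-08 / 130 = 2.6081731e-04 s
Step 4: Convert to microseconds (multiply by 1e6).
tau = 260.817 us


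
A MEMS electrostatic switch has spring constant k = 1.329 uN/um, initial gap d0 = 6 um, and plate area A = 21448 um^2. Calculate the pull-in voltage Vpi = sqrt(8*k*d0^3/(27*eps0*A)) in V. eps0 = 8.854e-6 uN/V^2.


Step 1: Compute numerator: 8 * k * d0^3 = 8 * 1.329 * 6^3 = 2296.512
Step 2: Compute denominator: 27 * eps0 * A = 27 * 8.854e-6 * 21448 = 5.127316
Step 3: Vpi = sqrt(2296.512 / 5.127316)
Vpi = 21.16 V


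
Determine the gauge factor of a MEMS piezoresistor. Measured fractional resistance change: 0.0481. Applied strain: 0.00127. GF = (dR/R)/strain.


Step 1: Identify values.
dR/R = 0.0481, strain = 0.00127
Step 2: GF = (dR/R) / strain = 0.0481 / 0.00127
GF = 37.9


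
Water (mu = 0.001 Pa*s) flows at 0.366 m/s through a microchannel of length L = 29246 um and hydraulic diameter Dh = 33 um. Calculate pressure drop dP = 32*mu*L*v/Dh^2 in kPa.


Step 1: Convert to SI: L = 29246e-6 m, Dh = 33e-6 m
Step 2: dP = 32 * 0.001 * 29246e-6 * 0.366 / (33e-6)^2
Step 3: dP = 314535.49 Pa
Step 4: Convert to kPa: dP = 314.54 kPa


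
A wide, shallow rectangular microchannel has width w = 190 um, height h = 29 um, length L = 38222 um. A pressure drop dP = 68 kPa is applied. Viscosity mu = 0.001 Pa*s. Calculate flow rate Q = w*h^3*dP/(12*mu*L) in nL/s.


Step 1: Convert all dimensions to SI (meters).
w = 190e-6 m, h = 29e-6 m, L = 38222e-6 m, dP = 68e3 Pa
Step 2: Q = w * h^3 * dP / (12 * mu * L)
Q = 190e-6 * (29e-6)^3 * 68e3 / (12 * 0.001 * 38222e-6) = 6.8700809e-10 m^3/s
Step 3: Convert Q from m^3/s to nL/s (1 m^3 = 1e12 nL, so multiply by 1e12).
Q = 687.008 nL/s


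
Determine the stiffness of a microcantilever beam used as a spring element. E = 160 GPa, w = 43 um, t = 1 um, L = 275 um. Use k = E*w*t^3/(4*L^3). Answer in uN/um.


Step 1: Convert E to consistent units (1 GPa = 1000 uN/um^2).
E = 160 GPa = 160000 uN/um^2
Step 2: Compute t^3 = 1^3 = 1
Step 3: Compute L^3 = 275^3 = 20796875
Step 4: k = 160000 * 43 * 1 / (4 * 20796875)
k = 0.0827 uN/um


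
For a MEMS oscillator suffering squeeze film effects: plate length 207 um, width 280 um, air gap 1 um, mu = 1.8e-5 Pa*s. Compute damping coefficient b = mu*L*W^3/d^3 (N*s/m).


Step 1: Convert to SI.
L = 207e-6 m, W = 280e-6 m, d = 1e-6 m
Step 2: W^3 = (280e-6)^3 = 2.20e-11 m^3
Step 3: d^3 = (1e-6)^3 = 1.00e-18 m^3
Step 4: b = 1.8e-5 * 207e-6 * 2.20e-11 / 1.00e-18
b = 8.18e-02 N*s/m


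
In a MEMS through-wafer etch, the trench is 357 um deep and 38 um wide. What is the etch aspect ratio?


Step 1: AR = depth / width
Step 2: AR = 357 / 38
AR = 9.4


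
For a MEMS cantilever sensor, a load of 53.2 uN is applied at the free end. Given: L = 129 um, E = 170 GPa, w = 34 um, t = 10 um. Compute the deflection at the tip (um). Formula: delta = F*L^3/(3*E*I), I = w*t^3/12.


Step 1: Calculate the second moment of area.
I = w * t^3 / 12 = 34 * 10^3 / 12 = 2833.3333 um^4
Step 2: Convert E to consistent units (1 GPa = 1000 uN/um^2).
E = 170 GPa = 170000 uN/um^2
Step 3: Calculate tip deflection.
delta = F * L^3 / (3 * E * I)
delta = 53.2 * 129^3 / (3 * 170000 * 2833.3333)
delta = 0.079 um


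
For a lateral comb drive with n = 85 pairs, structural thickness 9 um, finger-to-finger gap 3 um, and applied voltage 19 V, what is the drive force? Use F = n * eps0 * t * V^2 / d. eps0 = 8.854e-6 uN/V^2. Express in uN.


Step 1: Parameters: n=85, eps0=8.854e-6 uN/V^2, t=9 um, V=19 V, d=3 um
Step 2: V^2 = 361
Step 3: F = 85 * 8.854e-6 * 9 * 361 / 3
F = 0.815 uN


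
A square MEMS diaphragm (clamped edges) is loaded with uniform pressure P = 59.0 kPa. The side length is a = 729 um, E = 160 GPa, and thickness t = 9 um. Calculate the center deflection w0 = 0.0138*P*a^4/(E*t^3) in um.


Step 1: Convert pressure to compatible units (E is in GPa, so P in GPa).
P = 59.0 kPa = 59.0e-6 GPa
Step 2: Compute numerator: 0.0138 * P * a^4.
a^4 = 729^4 = 282429536481
numerator = 0.0138 * 59.0e-6 * 282429536481 = 2.299541e+05
Step 3: Compute denominator: E * t^3 = 160 * 9^3 = 116640
Step 4: w0 = numerator / denominator = 2.299541e+05 / 116640 = 1.9715 um


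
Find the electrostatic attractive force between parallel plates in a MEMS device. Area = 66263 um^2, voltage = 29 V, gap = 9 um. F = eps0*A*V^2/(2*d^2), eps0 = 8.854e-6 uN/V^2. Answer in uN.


Step 1: Identify parameters.
eps0 = 8.854e-6 uN/V^2, A = 66263 um^2, V = 29 V, d = 9 um
Step 2: Compute V^2 = 29^2 = 841
Step 3: Compute d^2 = 9^2 = 81
Step 4: F = 0.5 * 8.854e-6 * 66263 * 841 / 81
F = 3.046 uN


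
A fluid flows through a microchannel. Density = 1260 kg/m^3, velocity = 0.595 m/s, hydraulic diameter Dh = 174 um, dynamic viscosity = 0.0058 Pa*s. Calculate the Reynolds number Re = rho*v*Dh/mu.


Step 1: Convert Dh to meters: Dh = 174e-6 m
Step 2: Re = rho * v * Dh / mu
Re = 1260 * 0.595 * 174e-6 / 0.0058
Re = 22.491


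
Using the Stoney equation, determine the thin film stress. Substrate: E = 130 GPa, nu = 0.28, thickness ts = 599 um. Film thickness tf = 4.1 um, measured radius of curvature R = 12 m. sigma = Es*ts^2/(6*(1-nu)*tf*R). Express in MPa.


Step 1: Compute numerator: Es * ts^2 = 130 * 599^2 = 46644130 (GPa*um^2)
Step 2: Compute denominator (R in um): 6*(1-nu)*tf*R = 6*0.72*4.1*12e6 = 212544000.0 (um^2)
Step 3: sigma (GPa) = 46644130 / 212544000.0 = 2.19456e-01 GPa
Step 4: Convert to MPa (x1000): sigma = 219.5 MPa


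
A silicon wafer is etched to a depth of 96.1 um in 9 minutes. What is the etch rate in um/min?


Step 1: Etch rate = depth / time
Step 2: rate = 96.1 / 9
rate = 10.678 um/min


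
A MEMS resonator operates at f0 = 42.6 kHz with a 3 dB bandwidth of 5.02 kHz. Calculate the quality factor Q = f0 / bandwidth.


Step 1: Q = f0 / bandwidth
Step 2: Q = 42.6 / 5.02
Q = 8.5


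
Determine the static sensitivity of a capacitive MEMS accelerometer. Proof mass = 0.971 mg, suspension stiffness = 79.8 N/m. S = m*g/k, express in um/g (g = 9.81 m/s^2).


Step 1: Convert mass: m = 0.971 mg = 9.71e-07 kg
Step 2: S = m * g / k = 9.71e-07 * 9.81 / 79.8
Step 3: S = 1.19e-07 m/g
Step 4: Convert to um/g: S = 0.119 um/g


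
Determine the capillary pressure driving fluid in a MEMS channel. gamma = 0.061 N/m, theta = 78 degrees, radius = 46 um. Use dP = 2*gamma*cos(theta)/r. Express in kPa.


Step 1: cos(78 deg) = 0.2079
Step 2: Convert r to m: r = 46e-6 m
Step 3: dP = 2 * 0.061 * 0.2079 / 46e-6 = 551.4 Pa
Step 4: Convert Pa to kPa (divide by 1000).
dP = 0.55 kPa


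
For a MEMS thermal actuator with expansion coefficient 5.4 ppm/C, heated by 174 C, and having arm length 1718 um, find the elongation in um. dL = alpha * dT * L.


Step 1: Convert CTE: alpha = 5.4 ppm/C = 5.4e-6 /C
Step 2: dL = 5.4e-6 * 174 * 1718
dL = 1.6142 um


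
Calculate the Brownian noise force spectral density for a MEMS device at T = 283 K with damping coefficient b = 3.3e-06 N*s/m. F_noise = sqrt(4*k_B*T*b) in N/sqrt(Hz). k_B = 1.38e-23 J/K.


Step 1: Compute 4 * k_B * T * b
= 4 * 1.38e-23 * 283 * 3.3e-06
= 5.1551e-26 N^2/Hz
Step 2: F_noise = sqrt(5.1551e-26)
F_noise = 2.27e-13 N/sqrt(Hz)


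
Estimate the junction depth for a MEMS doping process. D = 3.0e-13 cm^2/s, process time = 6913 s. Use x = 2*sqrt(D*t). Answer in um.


Step 1: Compute D*t = 3.0e-13 * 6913 = 2.0739e-09 cm^2
Step 2: sqrt(D*t) = 4.554e-05 cm
Step 3: x = 2 * 4.554e-05 cm = 9.108e-05 cm
Step 4: Convert to um (1 cm = 1e4 um): x = 0.911 um


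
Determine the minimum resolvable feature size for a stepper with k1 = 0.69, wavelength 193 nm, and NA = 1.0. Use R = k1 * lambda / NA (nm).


Step 1: Identify values: k1 = 0.69, lambda = 193 nm, NA = 1.0
Step 2: R = k1 * lambda / NA
R = 0.69 * 193 / 1.0
R = 133.2 nm


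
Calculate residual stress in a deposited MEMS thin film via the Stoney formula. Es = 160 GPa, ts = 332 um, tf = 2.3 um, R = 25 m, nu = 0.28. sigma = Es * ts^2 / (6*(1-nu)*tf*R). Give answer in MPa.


Step 1: Compute numerator: Es * ts^2 = 160 * 332^2 = 17635840 (GPa*um^2)
Step 2: Compute denominator (R in um): 6*(1-nu)*tf*R = 6*0.72*2.3*25e6 = 248400000.0 (um^2)
Step 3: sigma (GPa) = 17635840 / 248400000.0 = 7.0998e-02 GPa
Step 4: Convert to MPa (x1000): sigma = 71.0 MPa


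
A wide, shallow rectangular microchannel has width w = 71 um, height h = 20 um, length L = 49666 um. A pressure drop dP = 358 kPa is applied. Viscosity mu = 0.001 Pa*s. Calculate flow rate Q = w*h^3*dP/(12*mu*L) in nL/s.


Step 1: Convert all dimensions to SI (meters).
w = 71e-6 m, h = 20e-6 m, L = 49666e-6 m, dP = 358e3 Pa
Step 2: Q = w * h^3 * dP / (12 * mu * L)
Q = 71e-6 * (20e-6)^3 * 358e3 / (12 * 0.001 * 49666e-6) = 3.4118579e-10 m^3/s
Step 3: Convert Q from m^3/s to nL/s (1 m^3 = 1e12 nL, so multiply by 1e12).
Q = 341.186 nL/s


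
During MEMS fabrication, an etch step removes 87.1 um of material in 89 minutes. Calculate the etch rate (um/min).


Step 1: Etch rate = depth / time
Step 2: rate = 87.1 / 89
rate = 0.979 um/min


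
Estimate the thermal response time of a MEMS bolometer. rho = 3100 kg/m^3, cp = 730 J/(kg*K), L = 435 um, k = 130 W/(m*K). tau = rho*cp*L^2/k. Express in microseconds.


Step 1: Convert L to m: L = 435e-6 m
Step 2: L^2 = (435e-6)^2 = 1.89225e-07 m^2
Step 3: tau = 3100 * 730 * 1.89225e-07 / 130 = 3.29397058e-03 s
Step 4: Convert to microseconds (multiply by 1e6).
tau = 3293.971 us


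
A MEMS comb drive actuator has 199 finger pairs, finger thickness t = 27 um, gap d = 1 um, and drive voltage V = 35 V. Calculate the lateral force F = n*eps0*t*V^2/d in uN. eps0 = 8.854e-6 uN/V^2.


Step 1: Parameters: n=199, eps0=8.854e-6 uN/V^2, t=27 um, V=35 V, d=1 um
Step 2: V^2 = 1225
Step 3: F = 199 * 8.854e-6 * 27 * 1225 / 1
F = 58.276 uN


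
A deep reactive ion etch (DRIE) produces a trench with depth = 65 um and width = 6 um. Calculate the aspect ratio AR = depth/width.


Step 1: AR = depth / width
Step 2: AR = 65 / 6
AR = 10.8


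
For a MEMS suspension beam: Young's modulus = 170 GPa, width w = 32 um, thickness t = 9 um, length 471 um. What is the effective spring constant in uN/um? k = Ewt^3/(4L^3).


Step 1: Convert E to consistent units (1 GPa = 1000 uN/um^2).
E = 170 GPa = 170000 uN/um^2
Step 2: Compute t^3 = 9^3 = 729
Step 3: Compute L^3 = 471^3 = 104487111
Step 4: k = 170000 * 32 * 729 / (4 * 104487111)
k = 9.4886 uN/um


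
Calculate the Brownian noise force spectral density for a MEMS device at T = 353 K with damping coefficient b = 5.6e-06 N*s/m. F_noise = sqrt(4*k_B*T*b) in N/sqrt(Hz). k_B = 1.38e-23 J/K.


Step 1: Compute 4 * k_B * T * b
= 4 * 1.38e-23 * 353 * 5.6e-06
= 1.0912e-25 N^2/Hz
Step 2: F_noise = sqrt(1.0912e-25)
F_noise = 3.30e-13 N/sqrt(Hz)


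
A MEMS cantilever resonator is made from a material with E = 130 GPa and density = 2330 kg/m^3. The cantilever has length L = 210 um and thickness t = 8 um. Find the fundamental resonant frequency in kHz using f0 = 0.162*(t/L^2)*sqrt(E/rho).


Step 1: Convert units to SI.
t_SI = 8e-6 m, L_SI = 210e-6 m
Step 2: Calculate sqrt(E/rho).
sqrt(130e9 / 2330) = 7469.54 m/s
Step 3: Compute f0.
f0 = 0.162 * 8e-6 / (210e-6)^2 * 7469.54 = 219513.0 Hz = 219.51 kHz


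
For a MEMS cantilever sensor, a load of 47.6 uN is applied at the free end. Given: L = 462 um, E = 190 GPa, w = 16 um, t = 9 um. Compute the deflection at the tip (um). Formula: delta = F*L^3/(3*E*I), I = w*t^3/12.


Step 1: Calculate the second moment of area.
I = w * t^3 / 12 = 16 * 9^3 / 12 = 972.0 um^4
Step 2: Convert E to consistent units (1 GPa = 1000 uN/um^2).
E = 190 GPa = 190000 uN/um^2
Step 3: Calculate tip deflection.
delta = F * L^3 / (3 * E * I)
delta = 47.6 * 462^3 / (3 * 190000 * 972.0)
delta = 8.4721 um


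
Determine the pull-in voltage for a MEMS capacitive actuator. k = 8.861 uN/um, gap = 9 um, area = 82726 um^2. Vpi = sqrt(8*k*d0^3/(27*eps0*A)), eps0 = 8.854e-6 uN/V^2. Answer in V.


Step 1: Compute numerator: 8 * k * d0^3 = 8 * 8.861 * 9^3 = 51677.352
Step 2: Compute denominator: 27 * eps0 * A = 27 * 8.854e-6 * 82726 = 19.776312
Step 3: Vpi = sqrt(51677.352 / 19.776312)
Vpi = 51.12 V


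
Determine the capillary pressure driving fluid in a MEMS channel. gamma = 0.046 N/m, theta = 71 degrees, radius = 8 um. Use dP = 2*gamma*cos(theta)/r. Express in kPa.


Step 1: cos(71 deg) = 0.3256
Step 2: Convert r to m: r = 8e-6 m
Step 3: dP = 2 * 0.046 * 0.3256 / 8e-6 = 3744.4 Pa
Step 4: Convert Pa to kPa (divide by 1000).
dP = 3.74 kPa


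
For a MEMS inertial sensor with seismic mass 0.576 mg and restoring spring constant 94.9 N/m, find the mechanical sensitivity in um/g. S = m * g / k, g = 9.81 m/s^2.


Step 1: Convert mass: m = 0.576 mg = 5.76e-07 kg
Step 2: S = m * g / k = 5.76e-07 * 9.81 / 94.9
Step 3: S = 5.95e-08 m/g
Step 4: Convert to um/g: S = 0.06 um/g


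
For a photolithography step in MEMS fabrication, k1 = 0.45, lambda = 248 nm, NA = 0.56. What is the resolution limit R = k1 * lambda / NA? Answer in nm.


Step 1: Identify values: k1 = 0.45, lambda = 248 nm, NA = 0.56
Step 2: R = k1 * lambda / NA
R = 0.45 * 248 / 0.56
R = 199.3 nm


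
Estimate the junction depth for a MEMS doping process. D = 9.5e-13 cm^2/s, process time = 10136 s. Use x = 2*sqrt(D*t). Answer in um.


Step 1: Compute D*t = 9.5e-13 * 10136 = 9.6292e-09 cm^2
Step 2: sqrt(D*t) = 9.81285e-05 cm
Step 3: x = 2 * 9.81285e-05 cm = 1.96257e-04 cm
Step 4: Convert to um (1 cm = 1e4 um): x = 1.963 um


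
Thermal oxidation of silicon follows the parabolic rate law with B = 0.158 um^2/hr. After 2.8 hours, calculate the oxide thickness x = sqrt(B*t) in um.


Step 1: Compute B*t = 0.158 * 2.8 = 0.4424
Step 2: x = sqrt(0.4424)
x = 0.665 um


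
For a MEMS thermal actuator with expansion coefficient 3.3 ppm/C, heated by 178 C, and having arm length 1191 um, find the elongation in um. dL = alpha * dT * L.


Step 1: Convert CTE: alpha = 3.3 ppm/C = 3.3e-6 /C
Step 2: dL = 3.3e-6 * 178 * 1191
dL = 0.6996 um


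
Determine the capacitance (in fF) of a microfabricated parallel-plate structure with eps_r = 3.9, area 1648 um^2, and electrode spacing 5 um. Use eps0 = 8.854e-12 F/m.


Step 1: Convert area to m^2: A = 1648e-12 m^2
Step 2: Convert gap to m: d = 5e-6 m
Step 3: C = eps0 * eps_r * A / d
C = 8.854e-12 * 3.9 * 1648e-12 / 5e-6
Step 4: Convert to fF (multiply by 1e15).
C = 11.38 fF


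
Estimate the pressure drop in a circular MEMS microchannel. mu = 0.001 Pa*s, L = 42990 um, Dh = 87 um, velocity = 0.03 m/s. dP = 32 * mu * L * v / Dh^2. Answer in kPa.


Step 1: Convert to SI: L = 42990e-6 m, Dh = 87e-6 m
Step 2: dP = 32 * 0.001 * 42990e-6 * 0.03 / (87e-6)^2
Step 3: dP = 5452.56 Pa
Step 4: Convert to kPa: dP = 5.45 kPa


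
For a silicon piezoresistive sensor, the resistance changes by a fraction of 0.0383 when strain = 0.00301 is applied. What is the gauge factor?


Step 1: Identify values.
dR/R = 0.0383, strain = 0.00301
Step 2: GF = (dR/R) / strain = 0.0383 / 0.00301
GF = 12.7


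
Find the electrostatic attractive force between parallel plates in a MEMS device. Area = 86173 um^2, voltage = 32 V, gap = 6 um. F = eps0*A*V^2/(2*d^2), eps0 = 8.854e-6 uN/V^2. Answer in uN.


Step 1: Identify parameters.
eps0 = 8.854e-6 uN/V^2, A = 86173 um^2, V = 32 V, d = 6 um
Step 2: Compute V^2 = 32^2 = 1024
Step 3: Compute d^2 = 6^2 = 36
Step 4: F = 0.5 * 8.854e-6 * 86173 * 1024 / 36
F = 10.851 uN


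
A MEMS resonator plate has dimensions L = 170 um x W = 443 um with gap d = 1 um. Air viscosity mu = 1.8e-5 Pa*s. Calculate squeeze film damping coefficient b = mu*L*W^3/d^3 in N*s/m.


Step 1: Convert to SI.
L = 170e-6 m, W = 443e-6 m, d = 1e-6 m
Step 2: W^3 = (443e-6)^3 = 8.69e-11 m^3
Step 3: d^3 = (1e-6)^3 = 1.00e-18 m^3
Step 4: b = 1.8e-5 * 170e-6 * 8.69e-11 / 1.00e-18
b = 2.66e-01 N*s/m


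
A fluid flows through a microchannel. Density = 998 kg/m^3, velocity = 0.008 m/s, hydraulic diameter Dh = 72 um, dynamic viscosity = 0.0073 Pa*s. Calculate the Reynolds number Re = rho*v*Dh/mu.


Step 1: Convert Dh to meters: Dh = 72e-6 m
Step 2: Re = rho * v * Dh / mu
Re = 998 * 0.008 * 72e-6 / 0.0073
Re = 0.079


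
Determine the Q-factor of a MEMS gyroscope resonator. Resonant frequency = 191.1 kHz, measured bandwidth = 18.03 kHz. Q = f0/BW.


Step 1: Q = f0 / bandwidth
Step 2: Q = 191.1 / 18.03
Q = 10.6


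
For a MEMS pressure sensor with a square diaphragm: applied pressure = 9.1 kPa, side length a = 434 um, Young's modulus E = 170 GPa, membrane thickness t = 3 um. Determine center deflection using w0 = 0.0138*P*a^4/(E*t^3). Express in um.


Step 1: Convert pressure to compatible units (E is in GPa, so P in GPa).
P = 9.1 kPa = 9.1e-6 GPa
Step 2: Compute numerator: 0.0138 * P * a^4.
a^4 = 434^4 = 35477982736
numerator = 0.0138 * 9.1e-6 * 35477982736 = 4.45533e+03
Step 3: Compute denominator: E * t^3 = 170 * 3^3 = 4590
Step 4: w0 = numerator / denominator = 4.45533e+03 / 4590 = 0.9707 um


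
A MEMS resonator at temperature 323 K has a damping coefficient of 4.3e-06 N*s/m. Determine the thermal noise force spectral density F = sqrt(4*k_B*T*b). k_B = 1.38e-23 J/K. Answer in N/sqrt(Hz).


Step 1: Compute 4 * k_B * T * b
= 4 * 1.38e-23 * 323 * 4.3e-06
= 7.6667e-26 N^2/Hz
Step 2: F_noise = sqrt(7.6667e-26)
F_noise = 2.77e-13 N/sqrt(Hz)


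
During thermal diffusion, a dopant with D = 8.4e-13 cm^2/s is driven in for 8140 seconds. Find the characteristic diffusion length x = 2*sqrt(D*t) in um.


Step 1: Compute D*t = 8.4e-13 * 8140 = 6.8376e-09 cm^2
Step 2: sqrt(D*t) = 8.26898e-05 cm
Step 3: x = 2 * 8.26898e-05 cm = 1.653796e-04 cm
Step 4: Convert to um (1 cm = 1e4 um): x = 1.654 um


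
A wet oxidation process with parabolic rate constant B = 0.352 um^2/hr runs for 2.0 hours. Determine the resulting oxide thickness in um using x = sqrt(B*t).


Step 1: Compute B*t = 0.352 * 2.0 = 0.704
Step 2: x = sqrt(0.704)
x = 0.839 um


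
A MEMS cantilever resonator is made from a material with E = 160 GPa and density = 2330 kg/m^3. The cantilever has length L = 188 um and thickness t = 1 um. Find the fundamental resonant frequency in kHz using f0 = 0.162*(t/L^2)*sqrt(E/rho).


Step 1: Convert units to SI.
t_SI = 1e-6 m, L_SI = 188e-6 m
Step 2: Calculate sqrt(E/rho).
sqrt(160e9 / 2330) = 8286.71 m/s
Step 3: Compute f0.
f0 = 0.162 * 1e-6 / (188e-6)^2 * 8286.71 = 37982.3 Hz = 37.98 kHz


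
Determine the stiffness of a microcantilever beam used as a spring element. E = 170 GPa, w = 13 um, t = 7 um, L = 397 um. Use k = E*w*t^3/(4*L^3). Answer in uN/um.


Step 1: Convert E to consistent units (1 GPa = 1000 uN/um^2).
E = 170 GPa = 170000 uN/um^2
Step 2: Compute t^3 = 7^3 = 343
Step 3: Compute L^3 = 397^3 = 62570773
Step 4: k = 170000 * 13 * 343 / (4 * 62570773)
k = 3.0287 uN/um


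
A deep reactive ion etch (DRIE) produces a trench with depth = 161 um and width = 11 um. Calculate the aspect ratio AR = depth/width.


Step 1: AR = depth / width
Step 2: AR = 161 / 11
AR = 14.6


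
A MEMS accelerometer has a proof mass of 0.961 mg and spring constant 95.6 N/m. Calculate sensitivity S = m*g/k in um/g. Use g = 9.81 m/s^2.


Step 1: Convert mass: m = 0.961 mg = 9.61e-07 kg
Step 2: S = m * g / k = 9.61e-07 * 9.81 / 95.6
Step 3: S = 9.86e-08 m/g
Step 4: Convert to um/g: S = 0.099 um/g


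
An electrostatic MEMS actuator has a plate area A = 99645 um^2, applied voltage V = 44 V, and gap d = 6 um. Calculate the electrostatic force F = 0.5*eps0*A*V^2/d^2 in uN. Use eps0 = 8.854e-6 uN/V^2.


Step 1: Identify parameters.
eps0 = 8.854e-6 uN/V^2, A = 99645 um^2, V = 44 V, d = 6 um
Step 2: Compute V^2 = 44^2 = 1936
Step 3: Compute d^2 = 6^2 = 36
Step 4: F = 0.5 * 8.854e-6 * 99645 * 1936 / 36
F = 23.723 uN


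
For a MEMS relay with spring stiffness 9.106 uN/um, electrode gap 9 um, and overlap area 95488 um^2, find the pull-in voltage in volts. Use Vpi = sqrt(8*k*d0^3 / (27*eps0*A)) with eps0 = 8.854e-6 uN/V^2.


Step 1: Compute numerator: 8 * k * d0^3 = 8 * 9.106 * 9^3 = 53106.192
Step 2: Compute denominator: 27 * eps0 * A = 27 * 8.854e-6 * 95488 = 22.82717
Step 3: Vpi = sqrt(53106.192 / 22.82717)
Vpi = 48.23 V


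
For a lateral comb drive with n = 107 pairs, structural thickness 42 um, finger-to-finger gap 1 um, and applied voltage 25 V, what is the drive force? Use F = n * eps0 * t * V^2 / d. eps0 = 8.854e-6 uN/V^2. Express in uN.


Step 1: Parameters: n=107, eps0=8.854e-6 uN/V^2, t=42 um, V=25 V, d=1 um
Step 2: V^2 = 625
Step 3: F = 107 * 8.854e-6 * 42 * 625 / 1
F = 24.869 uN


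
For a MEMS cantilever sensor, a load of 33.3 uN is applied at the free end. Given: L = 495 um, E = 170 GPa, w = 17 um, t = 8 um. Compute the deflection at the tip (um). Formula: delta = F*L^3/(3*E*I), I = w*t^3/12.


Step 1: Calculate the second moment of area.
I = w * t^3 / 12 = 17 * 8^3 / 12 = 725.3333 um^4
Step 2: Convert E to consistent units (1 GPa = 1000 uN/um^2).
E = 170 GPa = 170000 uN/um^2
Step 3: Calculate tip deflection.
delta = F * L^3 / (3 * E * I)
delta = 33.3 * 495^3 / (3 * 170000 * 725.3333)
delta = 10.9182 um


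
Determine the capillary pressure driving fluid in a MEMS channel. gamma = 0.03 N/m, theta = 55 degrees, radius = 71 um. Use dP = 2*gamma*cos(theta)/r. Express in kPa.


Step 1: cos(55 deg) = 0.5736
Step 2: Convert r to m: r = 71e-6 m
Step 3: dP = 2 * 0.03 * 0.5736 / 71e-6 = 484.7 Pa
Step 4: Convert Pa to kPa (divide by 1000).
dP = 0.48 kPa


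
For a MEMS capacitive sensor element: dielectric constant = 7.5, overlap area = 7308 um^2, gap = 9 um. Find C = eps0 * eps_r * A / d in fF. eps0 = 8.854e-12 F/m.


Step 1: Convert area to m^2: A = 7308e-12 m^2
Step 2: Convert gap to m: d = 9e-6 m
Step 3: C = eps0 * eps_r * A / d
C = 8.854e-12 * 7.5 * 7308e-12 / 9e-6
Step 4: Convert to fF (multiply by 1e15).
C = 53.92 fF


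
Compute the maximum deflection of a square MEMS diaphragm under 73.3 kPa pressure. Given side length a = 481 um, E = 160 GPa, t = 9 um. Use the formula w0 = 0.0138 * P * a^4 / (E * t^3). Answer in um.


Step 1: Convert pressure to compatible units (E is in GPa, so P in GPa).
P = 73.3 kPa = 73.3e-6 GPa
Step 2: Compute numerator: 0.0138 * P * a^4.
a^4 = 481^4 = 53527912321
numerator = 0.0138 * 73.3e-6 * 53527912321 = 5.41456e+04
Step 3: Compute denominator: E * t^3 = 160 * 9^3 = 116640
Step 4: w0 = numerator / denominator = 5.41456e+04 / 116640 = 0.4642 um


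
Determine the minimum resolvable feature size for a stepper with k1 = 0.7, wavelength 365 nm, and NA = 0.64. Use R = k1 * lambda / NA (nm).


Step 1: Identify values: k1 = 0.7, lambda = 365 nm, NA = 0.64
Step 2: R = k1 * lambda / NA
R = 0.7 * 365 / 0.64
R = 399.2 nm


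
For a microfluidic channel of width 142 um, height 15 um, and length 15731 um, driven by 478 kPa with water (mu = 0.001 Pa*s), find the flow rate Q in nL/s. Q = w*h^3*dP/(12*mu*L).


Step 1: Convert all dimensions to SI (meters).
w = 142e-6 m, h = 15e-6 m, L = 15731e-6 m, dP = 478e3 Pa
Step 2: Q = w * h^3 * dP / (12 * mu * L)
Q = 142e-6 * (15e-6)^3 * 478e3 / (12 * 0.001 * 15731e-6) = 1.21353538e-09 m^3/s
Step 3: Convert Q from m^3/s to nL/s (1 m^3 = 1e12 nL, so multiply by 1e12).
Q = 1213.535 nL/s


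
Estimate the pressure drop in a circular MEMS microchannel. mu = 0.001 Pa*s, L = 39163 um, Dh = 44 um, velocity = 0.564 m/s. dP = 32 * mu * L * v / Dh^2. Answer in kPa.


Step 1: Convert to SI: L = 39163e-6 m, Dh = 44e-6 m
Step 2: dP = 32 * 0.001 * 39163e-6 * 0.564 / (44e-6)^2
Step 3: dP = 365089.79 Pa
Step 4: Convert to kPa: dP = 365.09 kPa


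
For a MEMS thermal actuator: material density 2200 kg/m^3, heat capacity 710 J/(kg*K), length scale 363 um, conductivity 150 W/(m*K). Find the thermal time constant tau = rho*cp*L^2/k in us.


Step 1: Convert L to m: L = 363e-6 m
Step 2: L^2 = (363e-6)^2 = 1.31769e-07 m^2
Step 3: tau = 2200 * 710 * 1.31769e-07 / 150 = 1.37215452e-03 s
Step 4: Convert to microseconds (multiply by 1e6).
tau = 1372.155 us


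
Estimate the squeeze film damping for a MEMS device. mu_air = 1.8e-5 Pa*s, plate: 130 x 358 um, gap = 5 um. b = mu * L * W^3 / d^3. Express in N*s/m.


Step 1: Convert to SI.
L = 130e-6 m, W = 358e-6 m, d = 5e-6 m
Step 2: W^3 = (358e-6)^3 = 4.59e-11 m^3
Step 3: d^3 = (5e-6)^3 = 1.25e-16 m^3
Step 4: b = 1.8e-5 * 130e-6 * 4.59e-11 / 1.25e-16
b = 8.59e-04 N*s/m


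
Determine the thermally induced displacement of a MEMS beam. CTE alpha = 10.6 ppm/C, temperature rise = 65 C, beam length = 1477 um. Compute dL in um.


Step 1: Convert CTE: alpha = 10.6 ppm/C = 10.6e-6 /C
Step 2: dL = 10.6e-6 * 65 * 1477
dL = 1.0177 um


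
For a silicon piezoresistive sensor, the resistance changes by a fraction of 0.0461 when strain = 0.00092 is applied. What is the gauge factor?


Step 1: Identify values.
dR/R = 0.0461, strain = 0.00092
Step 2: GF = (dR/R) / strain = 0.0461 / 0.00092
GF = 50.1


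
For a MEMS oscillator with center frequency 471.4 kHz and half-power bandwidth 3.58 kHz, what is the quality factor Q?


Step 1: Q = f0 / bandwidth
Step 2: Q = 471.4 / 3.58
Q = 131.7


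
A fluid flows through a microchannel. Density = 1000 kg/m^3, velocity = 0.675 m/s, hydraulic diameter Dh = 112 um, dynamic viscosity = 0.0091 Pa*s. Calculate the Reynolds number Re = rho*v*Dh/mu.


Step 1: Convert Dh to meters: Dh = 112e-6 m
Step 2: Re = rho * v * Dh / mu
Re = 1000 * 0.675 * 112e-6 / 0.0091
Re = 8.308


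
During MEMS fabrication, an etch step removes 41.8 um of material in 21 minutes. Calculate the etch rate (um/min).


Step 1: Etch rate = depth / time
Step 2: rate = 41.8 / 21
rate = 1.99 um/min


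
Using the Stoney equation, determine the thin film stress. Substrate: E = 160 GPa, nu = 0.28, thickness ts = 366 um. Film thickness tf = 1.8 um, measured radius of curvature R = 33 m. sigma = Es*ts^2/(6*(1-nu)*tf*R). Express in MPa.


Step 1: Compute numerator: Es * ts^2 = 160 * 366^2 = 21432960 (GPa*um^2)
Step 2: Compute denominator (R in um): 6*(1-nu)*tf*R = 6*0.72*1.8*33e6 = 256608000.0 (um^2)
Step 3: sigma (GPa) = 21432960 / 256608000.0 = 8.3524e-02 GPa
Step 4: Convert to MPa (x1000): sigma = 83.5 MPa


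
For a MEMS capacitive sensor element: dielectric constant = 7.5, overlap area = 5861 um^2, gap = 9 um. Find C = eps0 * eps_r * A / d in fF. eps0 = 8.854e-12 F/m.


Step 1: Convert area to m^2: A = 5861e-12 m^2
Step 2: Convert gap to m: d = 9e-6 m
Step 3: C = eps0 * eps_r * A / d
C = 8.854e-12 * 7.5 * 5861e-12 / 9e-6
Step 4: Convert to fF (multiply by 1e15).
C = 43.24 fF


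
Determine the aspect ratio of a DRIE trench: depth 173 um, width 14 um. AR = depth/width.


Step 1: AR = depth / width
Step 2: AR = 173 / 14
AR = 12.4


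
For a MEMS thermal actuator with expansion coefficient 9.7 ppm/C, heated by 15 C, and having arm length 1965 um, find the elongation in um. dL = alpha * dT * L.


Step 1: Convert CTE: alpha = 9.7 ppm/C = 9.7e-6 /C
Step 2: dL = 9.7e-6 * 15 * 1965
dL = 0.2859 um


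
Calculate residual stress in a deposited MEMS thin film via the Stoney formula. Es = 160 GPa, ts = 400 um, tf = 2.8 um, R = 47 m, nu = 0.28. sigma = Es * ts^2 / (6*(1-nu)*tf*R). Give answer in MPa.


Step 1: Compute numerator: Es * ts^2 = 160 * 400^2 = 25600000 (GPa*um^2)
Step 2: Compute denominator (R in um): 6*(1-nu)*tf*R = 6*0.72*2.8*47e6 = 568512000.0 (um^2)
Step 3: sigma (GPa) = 25600000 / 568512000.0 = 4.503e-02 GPa
Step 4: Convert to MPa (x1000): sigma = 45.0 MPa


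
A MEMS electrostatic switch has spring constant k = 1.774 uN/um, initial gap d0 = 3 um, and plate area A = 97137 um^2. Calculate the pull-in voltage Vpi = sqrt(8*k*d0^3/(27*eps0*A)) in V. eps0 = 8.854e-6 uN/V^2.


Step 1: Compute numerator: 8 * k * d0^3 = 8 * 1.774 * 3^3 = 383.184
Step 2: Compute denominator: 27 * eps0 * A = 27 * 8.854e-6 * 97137 = 23.221377
Step 3: Vpi = sqrt(383.184 / 23.221377)
Vpi = 4.06 V


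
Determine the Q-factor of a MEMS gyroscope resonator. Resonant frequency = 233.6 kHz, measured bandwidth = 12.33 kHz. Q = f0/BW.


Step 1: Q = f0 / bandwidth
Step 2: Q = 233.6 / 12.33
Q = 18.9


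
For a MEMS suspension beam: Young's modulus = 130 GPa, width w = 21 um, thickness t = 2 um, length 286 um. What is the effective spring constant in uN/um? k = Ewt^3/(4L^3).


Step 1: Convert E to consistent units (1 GPa = 1000 uN/um^2).
E = 130 GPa = 130000 uN/um^2
Step 2: Compute t^3 = 2^3 = 8
Step 3: Compute L^3 = 286^3 = 23393656
Step 4: k = 130000 * 21 * 8 / (4 * 23393656)
k = 0.2334 uN/um


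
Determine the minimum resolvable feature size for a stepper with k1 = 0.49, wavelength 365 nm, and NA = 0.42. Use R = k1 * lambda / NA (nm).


Step 1: Identify values: k1 = 0.49, lambda = 365 nm, NA = 0.42
Step 2: R = k1 * lambda / NA
R = 0.49 * 365 / 0.42
R = 425.8 nm
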